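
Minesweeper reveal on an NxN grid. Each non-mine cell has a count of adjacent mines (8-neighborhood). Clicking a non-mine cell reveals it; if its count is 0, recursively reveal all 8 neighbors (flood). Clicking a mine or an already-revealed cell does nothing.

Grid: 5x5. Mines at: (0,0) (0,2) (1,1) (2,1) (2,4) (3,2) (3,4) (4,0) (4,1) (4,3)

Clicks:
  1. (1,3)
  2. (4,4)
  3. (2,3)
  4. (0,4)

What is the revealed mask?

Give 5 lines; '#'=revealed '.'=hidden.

Click 1 (1,3) count=2: revealed 1 new [(1,3)] -> total=1
Click 2 (4,4) count=2: revealed 1 new [(4,4)] -> total=2
Click 3 (2,3) count=3: revealed 1 new [(2,3)] -> total=3
Click 4 (0,4) count=0: revealed 3 new [(0,3) (0,4) (1,4)] -> total=6

Answer: ...##
...##
...#.
.....
....#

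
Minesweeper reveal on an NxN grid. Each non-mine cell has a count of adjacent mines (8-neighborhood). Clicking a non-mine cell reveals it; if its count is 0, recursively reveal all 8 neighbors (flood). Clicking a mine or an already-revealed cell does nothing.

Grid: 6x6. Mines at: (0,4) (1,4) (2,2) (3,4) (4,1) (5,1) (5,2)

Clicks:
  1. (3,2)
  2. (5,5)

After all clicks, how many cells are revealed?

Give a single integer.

Answer: 7

Derivation:
Click 1 (3,2) count=2: revealed 1 new [(3,2)] -> total=1
Click 2 (5,5) count=0: revealed 6 new [(4,3) (4,4) (4,5) (5,3) (5,4) (5,5)] -> total=7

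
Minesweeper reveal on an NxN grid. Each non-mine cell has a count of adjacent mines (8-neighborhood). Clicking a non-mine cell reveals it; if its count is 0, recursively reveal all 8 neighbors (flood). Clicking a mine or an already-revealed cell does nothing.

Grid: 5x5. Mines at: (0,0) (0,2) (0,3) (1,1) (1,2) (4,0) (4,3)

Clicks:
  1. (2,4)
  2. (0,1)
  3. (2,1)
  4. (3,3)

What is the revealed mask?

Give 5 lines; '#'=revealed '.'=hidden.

Answer: .#...
...##
.#.##
...##
.....

Derivation:
Click 1 (2,4) count=0: revealed 6 new [(1,3) (1,4) (2,3) (2,4) (3,3) (3,4)] -> total=6
Click 2 (0,1) count=4: revealed 1 new [(0,1)] -> total=7
Click 3 (2,1) count=2: revealed 1 new [(2,1)] -> total=8
Click 4 (3,3) count=1: revealed 0 new [(none)] -> total=8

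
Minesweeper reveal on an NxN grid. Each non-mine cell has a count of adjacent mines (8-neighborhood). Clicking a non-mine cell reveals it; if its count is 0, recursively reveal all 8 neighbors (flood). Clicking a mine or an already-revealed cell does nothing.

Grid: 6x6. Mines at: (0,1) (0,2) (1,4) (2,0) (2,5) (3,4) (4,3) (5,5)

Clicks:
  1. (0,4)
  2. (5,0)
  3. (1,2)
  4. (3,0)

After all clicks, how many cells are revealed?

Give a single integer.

Click 1 (0,4) count=1: revealed 1 new [(0,4)] -> total=1
Click 2 (5,0) count=0: revealed 9 new [(3,0) (3,1) (3,2) (4,0) (4,1) (4,2) (5,0) (5,1) (5,2)] -> total=10
Click 3 (1,2) count=2: revealed 1 new [(1,2)] -> total=11
Click 4 (3,0) count=1: revealed 0 new [(none)] -> total=11

Answer: 11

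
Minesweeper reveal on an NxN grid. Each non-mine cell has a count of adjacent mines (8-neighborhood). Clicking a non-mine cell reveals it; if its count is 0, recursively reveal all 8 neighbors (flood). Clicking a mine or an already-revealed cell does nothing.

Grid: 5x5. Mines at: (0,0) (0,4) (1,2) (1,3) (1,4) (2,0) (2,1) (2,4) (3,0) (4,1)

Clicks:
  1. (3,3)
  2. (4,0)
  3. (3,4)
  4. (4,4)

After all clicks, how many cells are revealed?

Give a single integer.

Answer: 7

Derivation:
Click 1 (3,3) count=1: revealed 1 new [(3,3)] -> total=1
Click 2 (4,0) count=2: revealed 1 new [(4,0)] -> total=2
Click 3 (3,4) count=1: revealed 1 new [(3,4)] -> total=3
Click 4 (4,4) count=0: revealed 4 new [(3,2) (4,2) (4,3) (4,4)] -> total=7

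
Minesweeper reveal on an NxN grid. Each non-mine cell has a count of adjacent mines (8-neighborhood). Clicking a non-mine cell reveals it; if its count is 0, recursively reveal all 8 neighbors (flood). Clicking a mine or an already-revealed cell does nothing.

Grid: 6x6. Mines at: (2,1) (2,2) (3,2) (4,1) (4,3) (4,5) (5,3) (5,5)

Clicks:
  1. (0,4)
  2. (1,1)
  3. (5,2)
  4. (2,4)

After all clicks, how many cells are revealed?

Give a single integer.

Click 1 (0,4) count=0: revealed 18 new [(0,0) (0,1) (0,2) (0,3) (0,4) (0,5) (1,0) (1,1) (1,2) (1,3) (1,4) (1,5) (2,3) (2,4) (2,5) (3,3) (3,4) (3,5)] -> total=18
Click 2 (1,1) count=2: revealed 0 new [(none)] -> total=18
Click 3 (5,2) count=3: revealed 1 new [(5,2)] -> total=19
Click 4 (2,4) count=0: revealed 0 new [(none)] -> total=19

Answer: 19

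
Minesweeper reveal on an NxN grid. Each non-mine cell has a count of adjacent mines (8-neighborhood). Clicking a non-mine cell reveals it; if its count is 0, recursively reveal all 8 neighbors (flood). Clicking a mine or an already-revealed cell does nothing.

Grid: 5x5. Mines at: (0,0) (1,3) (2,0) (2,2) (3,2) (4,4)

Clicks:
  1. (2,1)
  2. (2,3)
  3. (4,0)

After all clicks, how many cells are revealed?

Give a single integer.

Answer: 6

Derivation:
Click 1 (2,1) count=3: revealed 1 new [(2,1)] -> total=1
Click 2 (2,3) count=3: revealed 1 new [(2,3)] -> total=2
Click 3 (4,0) count=0: revealed 4 new [(3,0) (3,1) (4,0) (4,1)] -> total=6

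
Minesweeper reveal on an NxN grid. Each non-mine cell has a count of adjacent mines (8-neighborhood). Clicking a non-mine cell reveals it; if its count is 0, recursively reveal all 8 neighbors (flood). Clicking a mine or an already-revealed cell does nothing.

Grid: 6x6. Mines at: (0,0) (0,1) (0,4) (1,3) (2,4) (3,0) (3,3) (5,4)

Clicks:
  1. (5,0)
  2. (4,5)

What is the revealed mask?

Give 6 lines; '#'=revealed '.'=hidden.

Click 1 (5,0) count=0: revealed 8 new [(4,0) (4,1) (4,2) (4,3) (5,0) (5,1) (5,2) (5,3)] -> total=8
Click 2 (4,5) count=1: revealed 1 new [(4,5)] -> total=9

Answer: ......
......
......
......
####.#
####..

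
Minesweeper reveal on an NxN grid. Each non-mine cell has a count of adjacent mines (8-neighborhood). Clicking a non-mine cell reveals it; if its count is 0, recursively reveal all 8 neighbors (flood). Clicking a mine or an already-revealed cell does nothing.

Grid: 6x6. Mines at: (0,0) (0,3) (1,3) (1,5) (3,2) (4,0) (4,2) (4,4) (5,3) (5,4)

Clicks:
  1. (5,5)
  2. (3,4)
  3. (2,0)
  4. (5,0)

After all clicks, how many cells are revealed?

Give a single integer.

Click 1 (5,5) count=2: revealed 1 new [(5,5)] -> total=1
Click 2 (3,4) count=1: revealed 1 new [(3,4)] -> total=2
Click 3 (2,0) count=0: revealed 6 new [(1,0) (1,1) (2,0) (2,1) (3,0) (3,1)] -> total=8
Click 4 (5,0) count=1: revealed 1 new [(5,0)] -> total=9

Answer: 9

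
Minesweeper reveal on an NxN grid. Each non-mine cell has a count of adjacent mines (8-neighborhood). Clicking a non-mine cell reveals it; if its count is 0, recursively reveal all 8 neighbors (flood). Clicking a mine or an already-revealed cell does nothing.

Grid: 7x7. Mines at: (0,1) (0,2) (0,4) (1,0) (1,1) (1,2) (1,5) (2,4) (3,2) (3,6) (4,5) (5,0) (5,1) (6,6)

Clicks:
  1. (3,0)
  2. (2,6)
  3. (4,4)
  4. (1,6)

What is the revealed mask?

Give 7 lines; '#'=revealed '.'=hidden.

Click 1 (3,0) count=0: revealed 6 new [(2,0) (2,1) (3,0) (3,1) (4,0) (4,1)] -> total=6
Click 2 (2,6) count=2: revealed 1 new [(2,6)] -> total=7
Click 3 (4,4) count=1: revealed 1 new [(4,4)] -> total=8
Click 4 (1,6) count=1: revealed 1 new [(1,6)] -> total=9

Answer: .......
......#
##....#
##.....
##..#..
.......
.......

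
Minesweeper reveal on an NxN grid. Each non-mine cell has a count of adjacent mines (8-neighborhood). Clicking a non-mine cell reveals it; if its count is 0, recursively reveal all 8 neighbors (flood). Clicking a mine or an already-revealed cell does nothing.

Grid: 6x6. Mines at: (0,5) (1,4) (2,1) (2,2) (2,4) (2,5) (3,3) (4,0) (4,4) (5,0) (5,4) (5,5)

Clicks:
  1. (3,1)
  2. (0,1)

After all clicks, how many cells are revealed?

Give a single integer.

Answer: 9

Derivation:
Click 1 (3,1) count=3: revealed 1 new [(3,1)] -> total=1
Click 2 (0,1) count=0: revealed 8 new [(0,0) (0,1) (0,2) (0,3) (1,0) (1,1) (1,2) (1,3)] -> total=9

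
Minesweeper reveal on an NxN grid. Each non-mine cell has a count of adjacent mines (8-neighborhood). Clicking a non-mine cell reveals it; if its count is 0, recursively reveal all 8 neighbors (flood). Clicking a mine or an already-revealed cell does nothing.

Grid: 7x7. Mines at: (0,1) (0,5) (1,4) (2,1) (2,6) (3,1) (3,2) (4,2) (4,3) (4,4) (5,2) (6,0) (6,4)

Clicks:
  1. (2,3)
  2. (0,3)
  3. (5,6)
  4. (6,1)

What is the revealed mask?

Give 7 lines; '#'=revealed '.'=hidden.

Click 1 (2,3) count=2: revealed 1 new [(2,3)] -> total=1
Click 2 (0,3) count=1: revealed 1 new [(0,3)] -> total=2
Click 3 (5,6) count=0: revealed 8 new [(3,5) (3,6) (4,5) (4,6) (5,5) (5,6) (6,5) (6,6)] -> total=10
Click 4 (6,1) count=2: revealed 1 new [(6,1)] -> total=11

Answer: ...#...
.......
...#...
.....##
.....##
.....##
.#...##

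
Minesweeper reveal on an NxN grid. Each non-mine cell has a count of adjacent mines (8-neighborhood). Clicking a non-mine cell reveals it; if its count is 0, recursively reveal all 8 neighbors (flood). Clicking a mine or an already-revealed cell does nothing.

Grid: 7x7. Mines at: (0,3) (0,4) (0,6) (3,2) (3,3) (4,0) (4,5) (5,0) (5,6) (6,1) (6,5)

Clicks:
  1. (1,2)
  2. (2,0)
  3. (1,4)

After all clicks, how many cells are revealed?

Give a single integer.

Answer: 12

Derivation:
Click 1 (1,2) count=1: revealed 1 new [(1,2)] -> total=1
Click 2 (2,0) count=0: revealed 10 new [(0,0) (0,1) (0,2) (1,0) (1,1) (2,0) (2,1) (2,2) (3,0) (3,1)] -> total=11
Click 3 (1,4) count=2: revealed 1 new [(1,4)] -> total=12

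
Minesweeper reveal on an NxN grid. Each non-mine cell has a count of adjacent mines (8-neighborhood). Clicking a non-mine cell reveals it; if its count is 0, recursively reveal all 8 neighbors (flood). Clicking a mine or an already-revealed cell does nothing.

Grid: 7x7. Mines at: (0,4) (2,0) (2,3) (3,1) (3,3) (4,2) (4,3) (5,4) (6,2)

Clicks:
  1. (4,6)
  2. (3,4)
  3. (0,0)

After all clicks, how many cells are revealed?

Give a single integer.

Click 1 (4,6) count=0: revealed 18 new [(0,5) (0,6) (1,4) (1,5) (1,6) (2,4) (2,5) (2,6) (3,4) (3,5) (3,6) (4,4) (4,5) (4,6) (5,5) (5,6) (6,5) (6,6)] -> total=18
Click 2 (3,4) count=3: revealed 0 new [(none)] -> total=18
Click 3 (0,0) count=0: revealed 8 new [(0,0) (0,1) (0,2) (0,3) (1,0) (1,1) (1,2) (1,3)] -> total=26

Answer: 26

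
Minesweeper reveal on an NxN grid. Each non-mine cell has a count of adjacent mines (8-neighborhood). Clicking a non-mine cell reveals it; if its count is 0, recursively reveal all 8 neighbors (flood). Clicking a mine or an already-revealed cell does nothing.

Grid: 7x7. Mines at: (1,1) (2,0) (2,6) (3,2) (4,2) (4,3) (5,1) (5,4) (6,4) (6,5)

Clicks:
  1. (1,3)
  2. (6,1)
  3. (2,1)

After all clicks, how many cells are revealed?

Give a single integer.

Answer: 19

Derivation:
Click 1 (1,3) count=0: revealed 17 new [(0,2) (0,3) (0,4) (0,5) (0,6) (1,2) (1,3) (1,4) (1,5) (1,6) (2,2) (2,3) (2,4) (2,5) (3,3) (3,4) (3,5)] -> total=17
Click 2 (6,1) count=1: revealed 1 new [(6,1)] -> total=18
Click 3 (2,1) count=3: revealed 1 new [(2,1)] -> total=19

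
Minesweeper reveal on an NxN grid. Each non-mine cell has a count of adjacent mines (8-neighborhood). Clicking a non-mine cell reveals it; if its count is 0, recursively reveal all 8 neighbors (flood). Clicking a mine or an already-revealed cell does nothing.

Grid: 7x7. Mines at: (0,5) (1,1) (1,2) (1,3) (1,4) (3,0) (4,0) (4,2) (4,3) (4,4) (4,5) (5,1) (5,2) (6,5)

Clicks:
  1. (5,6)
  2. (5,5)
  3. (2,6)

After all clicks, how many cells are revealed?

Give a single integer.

Click 1 (5,6) count=2: revealed 1 new [(5,6)] -> total=1
Click 2 (5,5) count=3: revealed 1 new [(5,5)] -> total=2
Click 3 (2,6) count=0: revealed 6 new [(1,5) (1,6) (2,5) (2,6) (3,5) (3,6)] -> total=8

Answer: 8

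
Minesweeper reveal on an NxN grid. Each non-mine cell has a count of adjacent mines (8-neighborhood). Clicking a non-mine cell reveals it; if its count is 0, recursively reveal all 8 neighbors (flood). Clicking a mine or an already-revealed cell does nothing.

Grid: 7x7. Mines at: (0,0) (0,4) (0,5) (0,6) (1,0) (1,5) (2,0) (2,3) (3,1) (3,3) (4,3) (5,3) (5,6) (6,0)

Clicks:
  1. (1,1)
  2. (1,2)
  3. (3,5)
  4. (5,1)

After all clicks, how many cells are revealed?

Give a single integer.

Click 1 (1,1) count=3: revealed 1 new [(1,1)] -> total=1
Click 2 (1,2) count=1: revealed 1 new [(1,2)] -> total=2
Click 3 (3,5) count=0: revealed 9 new [(2,4) (2,5) (2,6) (3,4) (3,5) (3,6) (4,4) (4,5) (4,6)] -> total=11
Click 4 (5,1) count=1: revealed 1 new [(5,1)] -> total=12

Answer: 12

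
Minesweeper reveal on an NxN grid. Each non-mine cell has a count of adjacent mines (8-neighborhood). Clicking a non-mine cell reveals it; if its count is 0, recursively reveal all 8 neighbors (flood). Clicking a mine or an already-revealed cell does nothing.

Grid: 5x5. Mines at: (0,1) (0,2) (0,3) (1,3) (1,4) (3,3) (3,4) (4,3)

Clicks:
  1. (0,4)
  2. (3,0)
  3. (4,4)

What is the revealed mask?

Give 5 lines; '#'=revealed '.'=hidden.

Answer: ....#
###..
###..
###..
###.#

Derivation:
Click 1 (0,4) count=3: revealed 1 new [(0,4)] -> total=1
Click 2 (3,0) count=0: revealed 12 new [(1,0) (1,1) (1,2) (2,0) (2,1) (2,2) (3,0) (3,1) (3,2) (4,0) (4,1) (4,2)] -> total=13
Click 3 (4,4) count=3: revealed 1 new [(4,4)] -> total=14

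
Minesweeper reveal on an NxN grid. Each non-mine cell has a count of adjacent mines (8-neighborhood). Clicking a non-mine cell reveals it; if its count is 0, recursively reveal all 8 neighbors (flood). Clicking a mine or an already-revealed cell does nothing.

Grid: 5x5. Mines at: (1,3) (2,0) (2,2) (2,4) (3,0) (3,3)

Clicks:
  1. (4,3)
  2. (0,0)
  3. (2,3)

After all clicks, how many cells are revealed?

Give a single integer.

Click 1 (4,3) count=1: revealed 1 new [(4,3)] -> total=1
Click 2 (0,0) count=0: revealed 6 new [(0,0) (0,1) (0,2) (1,0) (1,1) (1,2)] -> total=7
Click 3 (2,3) count=4: revealed 1 new [(2,3)] -> total=8

Answer: 8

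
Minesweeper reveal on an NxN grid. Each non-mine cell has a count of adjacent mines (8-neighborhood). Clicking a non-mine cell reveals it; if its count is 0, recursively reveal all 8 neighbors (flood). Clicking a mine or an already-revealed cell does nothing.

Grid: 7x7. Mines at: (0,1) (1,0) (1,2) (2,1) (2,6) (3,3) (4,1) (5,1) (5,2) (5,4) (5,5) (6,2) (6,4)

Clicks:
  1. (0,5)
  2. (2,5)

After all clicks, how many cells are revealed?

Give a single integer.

Answer: 11

Derivation:
Click 1 (0,5) count=0: revealed 11 new [(0,3) (0,4) (0,5) (0,6) (1,3) (1,4) (1,5) (1,6) (2,3) (2,4) (2,5)] -> total=11
Click 2 (2,5) count=1: revealed 0 new [(none)] -> total=11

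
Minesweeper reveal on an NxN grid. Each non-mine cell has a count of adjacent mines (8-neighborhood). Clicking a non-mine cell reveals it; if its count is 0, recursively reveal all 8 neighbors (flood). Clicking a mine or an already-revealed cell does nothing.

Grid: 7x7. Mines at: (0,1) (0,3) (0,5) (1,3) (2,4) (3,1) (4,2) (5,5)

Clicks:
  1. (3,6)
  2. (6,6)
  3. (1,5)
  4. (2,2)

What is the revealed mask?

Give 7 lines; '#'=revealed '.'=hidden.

Click 1 (3,6) count=0: revealed 8 new [(1,5) (1,6) (2,5) (2,6) (3,5) (3,6) (4,5) (4,6)] -> total=8
Click 2 (6,6) count=1: revealed 1 new [(6,6)] -> total=9
Click 3 (1,5) count=2: revealed 0 new [(none)] -> total=9
Click 4 (2,2) count=2: revealed 1 new [(2,2)] -> total=10

Answer: .......
.....##
..#..##
.....##
.....##
.......
......#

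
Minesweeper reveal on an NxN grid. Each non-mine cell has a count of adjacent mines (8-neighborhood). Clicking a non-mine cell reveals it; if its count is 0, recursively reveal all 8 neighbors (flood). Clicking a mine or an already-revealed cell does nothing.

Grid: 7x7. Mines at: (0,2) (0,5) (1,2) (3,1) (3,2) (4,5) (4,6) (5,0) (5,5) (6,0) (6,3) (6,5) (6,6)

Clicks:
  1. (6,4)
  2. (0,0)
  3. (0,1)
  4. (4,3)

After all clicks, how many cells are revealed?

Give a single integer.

Click 1 (6,4) count=3: revealed 1 new [(6,4)] -> total=1
Click 2 (0,0) count=0: revealed 6 new [(0,0) (0,1) (1,0) (1,1) (2,0) (2,1)] -> total=7
Click 3 (0,1) count=2: revealed 0 new [(none)] -> total=7
Click 4 (4,3) count=1: revealed 1 new [(4,3)] -> total=8

Answer: 8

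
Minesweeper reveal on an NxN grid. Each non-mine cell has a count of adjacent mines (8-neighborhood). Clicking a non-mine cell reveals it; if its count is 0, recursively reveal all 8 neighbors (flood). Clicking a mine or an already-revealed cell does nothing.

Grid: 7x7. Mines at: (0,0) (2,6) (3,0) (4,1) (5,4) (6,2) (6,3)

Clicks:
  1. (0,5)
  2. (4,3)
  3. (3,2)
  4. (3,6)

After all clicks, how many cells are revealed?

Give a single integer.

Click 1 (0,5) count=0: revealed 26 new [(0,1) (0,2) (0,3) (0,4) (0,5) (0,6) (1,1) (1,2) (1,3) (1,4) (1,5) (1,6) (2,1) (2,2) (2,3) (2,4) (2,5) (3,1) (3,2) (3,3) (3,4) (3,5) (4,2) (4,3) (4,4) (4,5)] -> total=26
Click 2 (4,3) count=1: revealed 0 new [(none)] -> total=26
Click 3 (3,2) count=1: revealed 0 new [(none)] -> total=26
Click 4 (3,6) count=1: revealed 1 new [(3,6)] -> total=27

Answer: 27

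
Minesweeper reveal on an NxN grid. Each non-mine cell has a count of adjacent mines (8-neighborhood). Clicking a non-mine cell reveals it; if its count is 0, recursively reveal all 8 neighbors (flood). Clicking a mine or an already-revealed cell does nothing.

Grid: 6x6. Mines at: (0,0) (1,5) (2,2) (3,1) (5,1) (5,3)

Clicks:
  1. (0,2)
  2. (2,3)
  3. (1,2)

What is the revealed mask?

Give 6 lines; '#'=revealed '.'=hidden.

Answer: .####.
.####.
...#..
......
......
......

Derivation:
Click 1 (0,2) count=0: revealed 8 new [(0,1) (0,2) (0,3) (0,4) (1,1) (1,2) (1,3) (1,4)] -> total=8
Click 2 (2,3) count=1: revealed 1 new [(2,3)] -> total=9
Click 3 (1,2) count=1: revealed 0 new [(none)] -> total=9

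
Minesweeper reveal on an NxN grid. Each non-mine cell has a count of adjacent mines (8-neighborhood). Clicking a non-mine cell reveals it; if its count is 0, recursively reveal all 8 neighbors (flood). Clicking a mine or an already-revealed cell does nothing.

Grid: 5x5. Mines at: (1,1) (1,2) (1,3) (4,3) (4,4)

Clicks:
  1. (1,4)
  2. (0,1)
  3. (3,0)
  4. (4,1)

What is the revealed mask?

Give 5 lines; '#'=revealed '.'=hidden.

Answer: .#...
....#
###..
###..
###..

Derivation:
Click 1 (1,4) count=1: revealed 1 new [(1,4)] -> total=1
Click 2 (0,1) count=2: revealed 1 new [(0,1)] -> total=2
Click 3 (3,0) count=0: revealed 9 new [(2,0) (2,1) (2,2) (3,0) (3,1) (3,2) (4,0) (4,1) (4,2)] -> total=11
Click 4 (4,1) count=0: revealed 0 new [(none)] -> total=11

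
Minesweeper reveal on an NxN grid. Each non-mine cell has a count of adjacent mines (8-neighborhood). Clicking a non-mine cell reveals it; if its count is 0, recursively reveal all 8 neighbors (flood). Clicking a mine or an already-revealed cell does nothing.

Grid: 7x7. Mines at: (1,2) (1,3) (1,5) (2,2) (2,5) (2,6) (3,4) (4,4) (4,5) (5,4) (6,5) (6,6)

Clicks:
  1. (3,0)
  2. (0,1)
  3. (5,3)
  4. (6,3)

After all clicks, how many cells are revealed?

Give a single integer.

Click 1 (3,0) count=0: revealed 22 new [(0,0) (0,1) (1,0) (1,1) (2,0) (2,1) (3,0) (3,1) (3,2) (3,3) (4,0) (4,1) (4,2) (4,3) (5,0) (5,1) (5,2) (5,3) (6,0) (6,1) (6,2) (6,3)] -> total=22
Click 2 (0,1) count=1: revealed 0 new [(none)] -> total=22
Click 3 (5,3) count=2: revealed 0 new [(none)] -> total=22
Click 4 (6,3) count=1: revealed 0 new [(none)] -> total=22

Answer: 22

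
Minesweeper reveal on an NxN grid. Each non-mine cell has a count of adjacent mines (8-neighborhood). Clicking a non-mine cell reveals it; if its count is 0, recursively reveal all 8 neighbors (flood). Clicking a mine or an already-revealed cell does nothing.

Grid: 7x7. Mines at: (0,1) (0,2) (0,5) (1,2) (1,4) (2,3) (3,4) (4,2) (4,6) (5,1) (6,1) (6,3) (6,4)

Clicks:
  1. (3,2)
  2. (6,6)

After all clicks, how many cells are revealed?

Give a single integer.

Answer: 5

Derivation:
Click 1 (3,2) count=2: revealed 1 new [(3,2)] -> total=1
Click 2 (6,6) count=0: revealed 4 new [(5,5) (5,6) (6,5) (6,6)] -> total=5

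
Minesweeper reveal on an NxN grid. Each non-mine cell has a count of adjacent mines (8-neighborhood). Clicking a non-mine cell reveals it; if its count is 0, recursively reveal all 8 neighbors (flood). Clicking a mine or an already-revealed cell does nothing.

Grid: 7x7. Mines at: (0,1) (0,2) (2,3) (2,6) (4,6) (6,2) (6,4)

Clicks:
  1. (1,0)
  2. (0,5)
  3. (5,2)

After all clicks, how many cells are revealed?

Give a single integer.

Answer: 10

Derivation:
Click 1 (1,0) count=1: revealed 1 new [(1,0)] -> total=1
Click 2 (0,5) count=0: revealed 8 new [(0,3) (0,4) (0,5) (0,6) (1,3) (1,4) (1,5) (1,6)] -> total=9
Click 3 (5,2) count=1: revealed 1 new [(5,2)] -> total=10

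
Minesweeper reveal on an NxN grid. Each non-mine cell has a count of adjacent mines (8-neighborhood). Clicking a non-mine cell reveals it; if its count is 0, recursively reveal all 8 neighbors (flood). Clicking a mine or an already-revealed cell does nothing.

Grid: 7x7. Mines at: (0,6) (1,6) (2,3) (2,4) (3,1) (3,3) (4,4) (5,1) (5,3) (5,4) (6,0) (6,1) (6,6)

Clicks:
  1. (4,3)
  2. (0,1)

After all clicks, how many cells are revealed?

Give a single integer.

Answer: 16

Derivation:
Click 1 (4,3) count=4: revealed 1 new [(4,3)] -> total=1
Click 2 (0,1) count=0: revealed 15 new [(0,0) (0,1) (0,2) (0,3) (0,4) (0,5) (1,0) (1,1) (1,2) (1,3) (1,4) (1,5) (2,0) (2,1) (2,2)] -> total=16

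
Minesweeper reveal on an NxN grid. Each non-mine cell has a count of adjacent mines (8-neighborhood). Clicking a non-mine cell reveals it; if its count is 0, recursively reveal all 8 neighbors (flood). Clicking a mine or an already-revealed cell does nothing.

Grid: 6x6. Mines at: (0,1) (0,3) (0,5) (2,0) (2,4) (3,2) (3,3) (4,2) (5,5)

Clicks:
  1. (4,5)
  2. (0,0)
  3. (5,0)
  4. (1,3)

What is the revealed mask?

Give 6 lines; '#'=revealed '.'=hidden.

Answer: #.....
...#..
......
##....
##...#
##....

Derivation:
Click 1 (4,5) count=1: revealed 1 new [(4,5)] -> total=1
Click 2 (0,0) count=1: revealed 1 new [(0,0)] -> total=2
Click 3 (5,0) count=0: revealed 6 new [(3,0) (3,1) (4,0) (4,1) (5,0) (5,1)] -> total=8
Click 4 (1,3) count=2: revealed 1 new [(1,3)] -> total=9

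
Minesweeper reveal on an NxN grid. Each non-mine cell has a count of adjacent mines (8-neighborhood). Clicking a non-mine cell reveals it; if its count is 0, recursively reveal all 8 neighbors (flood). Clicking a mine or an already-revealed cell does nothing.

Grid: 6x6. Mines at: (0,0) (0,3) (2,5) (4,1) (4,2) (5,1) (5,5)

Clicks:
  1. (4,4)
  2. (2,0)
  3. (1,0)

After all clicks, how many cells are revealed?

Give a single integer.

Click 1 (4,4) count=1: revealed 1 new [(4,4)] -> total=1
Click 2 (2,0) count=0: revealed 15 new [(1,0) (1,1) (1,2) (1,3) (1,4) (2,0) (2,1) (2,2) (2,3) (2,4) (3,0) (3,1) (3,2) (3,3) (3,4)] -> total=16
Click 3 (1,0) count=1: revealed 0 new [(none)] -> total=16

Answer: 16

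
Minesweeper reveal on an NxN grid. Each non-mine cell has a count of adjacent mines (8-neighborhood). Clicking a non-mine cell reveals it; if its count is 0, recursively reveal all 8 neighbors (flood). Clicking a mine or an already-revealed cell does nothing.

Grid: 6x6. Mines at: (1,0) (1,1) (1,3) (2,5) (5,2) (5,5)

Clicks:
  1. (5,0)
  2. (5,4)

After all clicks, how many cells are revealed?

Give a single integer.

Answer: 18

Derivation:
Click 1 (5,0) count=0: revealed 17 new [(2,0) (2,1) (2,2) (2,3) (2,4) (3,0) (3,1) (3,2) (3,3) (3,4) (4,0) (4,1) (4,2) (4,3) (4,4) (5,0) (5,1)] -> total=17
Click 2 (5,4) count=1: revealed 1 new [(5,4)] -> total=18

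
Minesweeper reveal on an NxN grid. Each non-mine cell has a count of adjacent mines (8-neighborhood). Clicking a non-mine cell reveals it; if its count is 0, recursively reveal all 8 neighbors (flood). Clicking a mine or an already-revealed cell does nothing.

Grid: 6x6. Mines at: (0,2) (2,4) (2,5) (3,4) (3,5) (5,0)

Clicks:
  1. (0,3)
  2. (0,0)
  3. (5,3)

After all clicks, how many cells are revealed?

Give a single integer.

Answer: 26

Derivation:
Click 1 (0,3) count=1: revealed 1 new [(0,3)] -> total=1
Click 2 (0,0) count=0: revealed 25 new [(0,0) (0,1) (1,0) (1,1) (1,2) (1,3) (2,0) (2,1) (2,2) (2,3) (3,0) (3,1) (3,2) (3,3) (4,0) (4,1) (4,2) (4,3) (4,4) (4,5) (5,1) (5,2) (5,3) (5,4) (5,5)] -> total=26
Click 3 (5,3) count=0: revealed 0 new [(none)] -> total=26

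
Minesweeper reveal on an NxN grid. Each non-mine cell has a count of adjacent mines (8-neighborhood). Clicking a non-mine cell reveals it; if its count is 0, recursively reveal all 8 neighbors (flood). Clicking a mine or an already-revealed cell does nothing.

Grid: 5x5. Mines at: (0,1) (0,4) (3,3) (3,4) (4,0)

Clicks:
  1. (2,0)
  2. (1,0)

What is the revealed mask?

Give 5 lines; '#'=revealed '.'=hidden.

Click 1 (2,0) count=0: revealed 9 new [(1,0) (1,1) (1,2) (2,0) (2,1) (2,2) (3,0) (3,1) (3,2)] -> total=9
Click 2 (1,0) count=1: revealed 0 new [(none)] -> total=9

Answer: .....
###..
###..
###..
.....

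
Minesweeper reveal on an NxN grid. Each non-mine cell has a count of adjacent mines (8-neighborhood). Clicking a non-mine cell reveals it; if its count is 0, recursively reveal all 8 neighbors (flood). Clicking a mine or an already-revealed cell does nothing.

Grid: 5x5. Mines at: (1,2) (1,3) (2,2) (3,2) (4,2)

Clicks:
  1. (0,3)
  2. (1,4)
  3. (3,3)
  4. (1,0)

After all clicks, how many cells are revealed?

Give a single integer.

Answer: 13

Derivation:
Click 1 (0,3) count=2: revealed 1 new [(0,3)] -> total=1
Click 2 (1,4) count=1: revealed 1 new [(1,4)] -> total=2
Click 3 (3,3) count=3: revealed 1 new [(3,3)] -> total=3
Click 4 (1,0) count=0: revealed 10 new [(0,0) (0,1) (1,0) (1,1) (2,0) (2,1) (3,0) (3,1) (4,0) (4,1)] -> total=13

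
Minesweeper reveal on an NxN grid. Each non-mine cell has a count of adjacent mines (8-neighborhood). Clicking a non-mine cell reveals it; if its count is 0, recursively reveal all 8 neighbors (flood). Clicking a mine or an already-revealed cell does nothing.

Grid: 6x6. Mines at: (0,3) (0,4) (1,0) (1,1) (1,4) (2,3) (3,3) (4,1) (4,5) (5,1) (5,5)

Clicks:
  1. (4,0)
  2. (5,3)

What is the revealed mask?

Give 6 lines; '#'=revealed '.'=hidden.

Answer: ......
......
......
......
#.###.
..###.

Derivation:
Click 1 (4,0) count=2: revealed 1 new [(4,0)] -> total=1
Click 2 (5,3) count=0: revealed 6 new [(4,2) (4,3) (4,4) (5,2) (5,3) (5,4)] -> total=7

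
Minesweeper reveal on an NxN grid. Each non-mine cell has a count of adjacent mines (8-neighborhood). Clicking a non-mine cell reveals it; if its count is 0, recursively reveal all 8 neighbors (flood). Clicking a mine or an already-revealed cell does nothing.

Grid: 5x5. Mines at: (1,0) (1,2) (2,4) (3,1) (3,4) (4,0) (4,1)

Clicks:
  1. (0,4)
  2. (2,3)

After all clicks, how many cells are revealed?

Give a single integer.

Answer: 5

Derivation:
Click 1 (0,4) count=0: revealed 4 new [(0,3) (0,4) (1,3) (1,4)] -> total=4
Click 2 (2,3) count=3: revealed 1 new [(2,3)] -> total=5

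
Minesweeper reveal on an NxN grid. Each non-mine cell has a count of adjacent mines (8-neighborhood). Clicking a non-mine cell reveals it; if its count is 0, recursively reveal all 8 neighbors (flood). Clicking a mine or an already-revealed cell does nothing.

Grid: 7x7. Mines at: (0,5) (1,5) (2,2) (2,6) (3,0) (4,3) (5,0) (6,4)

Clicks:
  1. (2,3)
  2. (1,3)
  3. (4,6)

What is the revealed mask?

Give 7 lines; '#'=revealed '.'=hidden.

Click 1 (2,3) count=1: revealed 1 new [(2,3)] -> total=1
Click 2 (1,3) count=1: revealed 1 new [(1,3)] -> total=2
Click 3 (4,6) count=0: revealed 11 new [(3,4) (3,5) (3,6) (4,4) (4,5) (4,6) (5,4) (5,5) (5,6) (6,5) (6,6)] -> total=13

Answer: .......
...#...
...#...
....###
....###
....###
.....##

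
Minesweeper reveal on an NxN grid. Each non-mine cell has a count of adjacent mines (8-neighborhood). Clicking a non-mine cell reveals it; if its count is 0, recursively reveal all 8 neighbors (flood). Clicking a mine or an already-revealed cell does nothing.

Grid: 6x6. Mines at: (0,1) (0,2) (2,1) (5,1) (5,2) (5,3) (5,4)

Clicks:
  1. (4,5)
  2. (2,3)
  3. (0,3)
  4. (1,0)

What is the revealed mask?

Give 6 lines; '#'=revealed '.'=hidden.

Answer: ...###
#.####
..####
..####
..####
......

Derivation:
Click 1 (4,5) count=1: revealed 1 new [(4,5)] -> total=1
Click 2 (2,3) count=0: revealed 18 new [(0,3) (0,4) (0,5) (1,2) (1,3) (1,4) (1,5) (2,2) (2,3) (2,4) (2,5) (3,2) (3,3) (3,4) (3,5) (4,2) (4,3) (4,4)] -> total=19
Click 3 (0,3) count=1: revealed 0 new [(none)] -> total=19
Click 4 (1,0) count=2: revealed 1 new [(1,0)] -> total=20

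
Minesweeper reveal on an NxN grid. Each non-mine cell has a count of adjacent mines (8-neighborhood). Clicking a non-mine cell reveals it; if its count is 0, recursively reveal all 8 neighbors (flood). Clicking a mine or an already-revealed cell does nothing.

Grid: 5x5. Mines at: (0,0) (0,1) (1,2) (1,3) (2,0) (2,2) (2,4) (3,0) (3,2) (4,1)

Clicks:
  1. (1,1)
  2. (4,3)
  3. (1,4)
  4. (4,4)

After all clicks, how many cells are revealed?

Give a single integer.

Click 1 (1,1) count=5: revealed 1 new [(1,1)] -> total=1
Click 2 (4,3) count=1: revealed 1 new [(4,3)] -> total=2
Click 3 (1,4) count=2: revealed 1 new [(1,4)] -> total=3
Click 4 (4,4) count=0: revealed 3 new [(3,3) (3,4) (4,4)] -> total=6

Answer: 6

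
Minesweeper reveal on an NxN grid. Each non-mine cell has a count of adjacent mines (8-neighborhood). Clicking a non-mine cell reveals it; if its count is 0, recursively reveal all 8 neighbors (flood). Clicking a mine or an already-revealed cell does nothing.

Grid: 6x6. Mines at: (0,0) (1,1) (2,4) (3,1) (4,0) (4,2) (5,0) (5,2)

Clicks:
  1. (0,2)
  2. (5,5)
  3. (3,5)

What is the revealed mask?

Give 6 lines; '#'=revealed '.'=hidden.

Click 1 (0,2) count=1: revealed 1 new [(0,2)] -> total=1
Click 2 (5,5) count=0: revealed 9 new [(3,3) (3,4) (3,5) (4,3) (4,4) (4,5) (5,3) (5,4) (5,5)] -> total=10
Click 3 (3,5) count=1: revealed 0 new [(none)] -> total=10

Answer: ..#...
......
......
...###
...###
...###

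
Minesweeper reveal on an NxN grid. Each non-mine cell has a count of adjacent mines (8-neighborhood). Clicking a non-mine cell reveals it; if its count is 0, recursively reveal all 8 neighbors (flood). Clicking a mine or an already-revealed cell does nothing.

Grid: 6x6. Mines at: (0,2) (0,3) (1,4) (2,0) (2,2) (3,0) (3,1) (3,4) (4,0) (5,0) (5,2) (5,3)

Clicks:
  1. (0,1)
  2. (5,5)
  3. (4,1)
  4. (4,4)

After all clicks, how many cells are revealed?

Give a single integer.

Click 1 (0,1) count=1: revealed 1 new [(0,1)] -> total=1
Click 2 (5,5) count=0: revealed 4 new [(4,4) (4,5) (5,4) (5,5)] -> total=5
Click 3 (4,1) count=5: revealed 1 new [(4,1)] -> total=6
Click 4 (4,4) count=2: revealed 0 new [(none)] -> total=6

Answer: 6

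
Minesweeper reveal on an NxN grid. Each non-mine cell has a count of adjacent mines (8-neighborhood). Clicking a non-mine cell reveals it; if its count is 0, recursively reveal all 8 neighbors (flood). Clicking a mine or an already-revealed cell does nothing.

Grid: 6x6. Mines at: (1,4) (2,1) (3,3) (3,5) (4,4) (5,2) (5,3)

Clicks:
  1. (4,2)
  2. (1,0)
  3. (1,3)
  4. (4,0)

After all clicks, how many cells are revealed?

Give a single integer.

Click 1 (4,2) count=3: revealed 1 new [(4,2)] -> total=1
Click 2 (1,0) count=1: revealed 1 new [(1,0)] -> total=2
Click 3 (1,3) count=1: revealed 1 new [(1,3)] -> total=3
Click 4 (4,0) count=0: revealed 6 new [(3,0) (3,1) (4,0) (4,1) (5,0) (5,1)] -> total=9

Answer: 9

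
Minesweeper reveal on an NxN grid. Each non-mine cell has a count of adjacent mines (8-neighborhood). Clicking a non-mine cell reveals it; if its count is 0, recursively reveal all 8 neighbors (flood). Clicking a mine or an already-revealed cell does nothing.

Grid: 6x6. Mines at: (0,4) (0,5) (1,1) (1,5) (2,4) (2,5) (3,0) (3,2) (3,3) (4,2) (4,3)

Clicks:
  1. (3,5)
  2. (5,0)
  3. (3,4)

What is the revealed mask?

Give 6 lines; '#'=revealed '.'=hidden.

Answer: ......
......
......
....##
##....
##....

Derivation:
Click 1 (3,5) count=2: revealed 1 new [(3,5)] -> total=1
Click 2 (5,0) count=0: revealed 4 new [(4,0) (4,1) (5,0) (5,1)] -> total=5
Click 3 (3,4) count=4: revealed 1 new [(3,4)] -> total=6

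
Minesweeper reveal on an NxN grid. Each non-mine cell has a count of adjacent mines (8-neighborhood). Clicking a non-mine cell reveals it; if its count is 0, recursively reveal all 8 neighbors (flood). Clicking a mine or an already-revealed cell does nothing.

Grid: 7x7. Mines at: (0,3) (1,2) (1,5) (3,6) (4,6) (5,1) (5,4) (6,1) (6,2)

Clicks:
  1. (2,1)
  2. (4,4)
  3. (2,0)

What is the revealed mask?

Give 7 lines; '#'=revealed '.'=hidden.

Answer: ##.....
##.....
######.
######.
######.
.......
.......

Derivation:
Click 1 (2,1) count=1: revealed 1 new [(2,1)] -> total=1
Click 2 (4,4) count=1: revealed 1 new [(4,4)] -> total=2
Click 3 (2,0) count=0: revealed 20 new [(0,0) (0,1) (1,0) (1,1) (2,0) (2,2) (2,3) (2,4) (2,5) (3,0) (3,1) (3,2) (3,3) (3,4) (3,5) (4,0) (4,1) (4,2) (4,3) (4,5)] -> total=22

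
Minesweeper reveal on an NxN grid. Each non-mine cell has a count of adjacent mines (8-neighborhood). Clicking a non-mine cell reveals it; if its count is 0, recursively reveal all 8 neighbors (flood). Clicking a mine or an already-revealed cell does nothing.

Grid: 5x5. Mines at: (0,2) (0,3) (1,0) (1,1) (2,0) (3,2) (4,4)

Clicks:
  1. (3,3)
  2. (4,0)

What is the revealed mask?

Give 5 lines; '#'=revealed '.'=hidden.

Click 1 (3,3) count=2: revealed 1 new [(3,3)] -> total=1
Click 2 (4,0) count=0: revealed 4 new [(3,0) (3,1) (4,0) (4,1)] -> total=5

Answer: .....
.....
.....
##.#.
##...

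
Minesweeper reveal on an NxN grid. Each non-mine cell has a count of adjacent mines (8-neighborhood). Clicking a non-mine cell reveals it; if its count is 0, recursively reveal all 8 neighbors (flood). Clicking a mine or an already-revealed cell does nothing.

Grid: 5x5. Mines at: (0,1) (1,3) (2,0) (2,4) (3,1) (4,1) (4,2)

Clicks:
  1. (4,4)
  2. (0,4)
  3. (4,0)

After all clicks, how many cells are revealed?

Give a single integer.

Click 1 (4,4) count=0: revealed 4 new [(3,3) (3,4) (4,3) (4,4)] -> total=4
Click 2 (0,4) count=1: revealed 1 new [(0,4)] -> total=5
Click 3 (4,0) count=2: revealed 1 new [(4,0)] -> total=6

Answer: 6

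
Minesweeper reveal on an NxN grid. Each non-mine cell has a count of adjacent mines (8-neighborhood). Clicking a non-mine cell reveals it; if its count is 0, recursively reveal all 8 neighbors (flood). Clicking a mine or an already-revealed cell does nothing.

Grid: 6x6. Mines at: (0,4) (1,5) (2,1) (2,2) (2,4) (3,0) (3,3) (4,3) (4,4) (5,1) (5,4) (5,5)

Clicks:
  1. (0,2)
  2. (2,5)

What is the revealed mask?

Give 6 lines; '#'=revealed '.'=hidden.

Answer: ####..
####..
.....#
......
......
......

Derivation:
Click 1 (0,2) count=0: revealed 8 new [(0,0) (0,1) (0,2) (0,3) (1,0) (1,1) (1,2) (1,3)] -> total=8
Click 2 (2,5) count=2: revealed 1 new [(2,5)] -> total=9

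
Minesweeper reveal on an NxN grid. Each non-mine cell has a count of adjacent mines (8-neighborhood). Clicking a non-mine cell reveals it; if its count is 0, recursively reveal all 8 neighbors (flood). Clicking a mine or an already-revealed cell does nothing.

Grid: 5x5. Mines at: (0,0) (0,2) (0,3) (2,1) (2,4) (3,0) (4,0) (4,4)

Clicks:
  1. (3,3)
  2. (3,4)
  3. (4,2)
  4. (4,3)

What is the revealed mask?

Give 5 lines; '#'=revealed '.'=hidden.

Click 1 (3,3) count=2: revealed 1 new [(3,3)] -> total=1
Click 2 (3,4) count=2: revealed 1 new [(3,4)] -> total=2
Click 3 (4,2) count=0: revealed 5 new [(3,1) (3,2) (4,1) (4,2) (4,3)] -> total=7
Click 4 (4,3) count=1: revealed 0 new [(none)] -> total=7

Answer: .....
.....
.....
.####
.###.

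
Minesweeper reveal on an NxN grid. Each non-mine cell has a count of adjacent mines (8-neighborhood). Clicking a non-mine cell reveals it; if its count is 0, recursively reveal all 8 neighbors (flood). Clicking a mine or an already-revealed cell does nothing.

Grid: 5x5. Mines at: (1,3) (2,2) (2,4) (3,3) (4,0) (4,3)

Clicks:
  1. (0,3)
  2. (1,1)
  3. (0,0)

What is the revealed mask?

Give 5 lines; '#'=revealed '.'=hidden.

Answer: ####.
###..
##...
##...
.....

Derivation:
Click 1 (0,3) count=1: revealed 1 new [(0,3)] -> total=1
Click 2 (1,1) count=1: revealed 1 new [(1,1)] -> total=2
Click 3 (0,0) count=0: revealed 9 new [(0,0) (0,1) (0,2) (1,0) (1,2) (2,0) (2,1) (3,0) (3,1)] -> total=11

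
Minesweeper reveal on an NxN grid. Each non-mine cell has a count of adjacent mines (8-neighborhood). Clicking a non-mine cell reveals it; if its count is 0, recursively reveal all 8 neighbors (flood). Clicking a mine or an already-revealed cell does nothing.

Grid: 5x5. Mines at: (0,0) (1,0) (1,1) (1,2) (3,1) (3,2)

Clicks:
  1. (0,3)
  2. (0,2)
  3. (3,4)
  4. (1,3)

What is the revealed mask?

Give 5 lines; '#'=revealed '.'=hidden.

Answer: ..###
...##
...##
...##
...##

Derivation:
Click 1 (0,3) count=1: revealed 1 new [(0,3)] -> total=1
Click 2 (0,2) count=2: revealed 1 new [(0,2)] -> total=2
Click 3 (3,4) count=0: revealed 9 new [(0,4) (1,3) (1,4) (2,3) (2,4) (3,3) (3,4) (4,3) (4,4)] -> total=11
Click 4 (1,3) count=1: revealed 0 new [(none)] -> total=11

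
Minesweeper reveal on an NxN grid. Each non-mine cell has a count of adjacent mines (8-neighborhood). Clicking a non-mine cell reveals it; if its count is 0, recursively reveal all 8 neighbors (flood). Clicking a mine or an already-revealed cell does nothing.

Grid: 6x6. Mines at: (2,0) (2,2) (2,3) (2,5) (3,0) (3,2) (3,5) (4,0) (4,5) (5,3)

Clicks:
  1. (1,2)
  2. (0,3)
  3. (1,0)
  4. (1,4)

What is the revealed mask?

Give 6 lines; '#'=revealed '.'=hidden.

Answer: ######
######
......
......
......
......

Derivation:
Click 1 (1,2) count=2: revealed 1 new [(1,2)] -> total=1
Click 2 (0,3) count=0: revealed 11 new [(0,0) (0,1) (0,2) (0,3) (0,4) (0,5) (1,0) (1,1) (1,3) (1,4) (1,5)] -> total=12
Click 3 (1,0) count=1: revealed 0 new [(none)] -> total=12
Click 4 (1,4) count=2: revealed 0 new [(none)] -> total=12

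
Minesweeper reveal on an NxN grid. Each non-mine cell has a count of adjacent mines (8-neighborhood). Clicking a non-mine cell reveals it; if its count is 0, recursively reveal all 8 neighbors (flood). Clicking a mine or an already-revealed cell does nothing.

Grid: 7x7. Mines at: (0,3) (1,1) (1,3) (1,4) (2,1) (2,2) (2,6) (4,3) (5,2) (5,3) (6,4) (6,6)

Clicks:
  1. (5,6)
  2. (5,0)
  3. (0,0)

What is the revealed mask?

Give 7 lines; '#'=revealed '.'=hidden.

Answer: #......
.......
.......
##.....
##.....
##....#
##.....

Derivation:
Click 1 (5,6) count=1: revealed 1 new [(5,6)] -> total=1
Click 2 (5,0) count=0: revealed 8 new [(3,0) (3,1) (4,0) (4,1) (5,0) (5,1) (6,0) (6,1)] -> total=9
Click 3 (0,0) count=1: revealed 1 new [(0,0)] -> total=10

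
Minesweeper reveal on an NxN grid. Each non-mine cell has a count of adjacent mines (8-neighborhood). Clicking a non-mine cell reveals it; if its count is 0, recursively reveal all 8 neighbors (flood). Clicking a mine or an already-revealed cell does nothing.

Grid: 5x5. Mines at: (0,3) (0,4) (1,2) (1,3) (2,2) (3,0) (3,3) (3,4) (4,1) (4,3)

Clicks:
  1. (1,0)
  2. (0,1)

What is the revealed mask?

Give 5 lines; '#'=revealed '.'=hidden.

Answer: ##...
##...
##...
.....
.....

Derivation:
Click 1 (1,0) count=0: revealed 6 new [(0,0) (0,1) (1,0) (1,1) (2,0) (2,1)] -> total=6
Click 2 (0,1) count=1: revealed 0 new [(none)] -> total=6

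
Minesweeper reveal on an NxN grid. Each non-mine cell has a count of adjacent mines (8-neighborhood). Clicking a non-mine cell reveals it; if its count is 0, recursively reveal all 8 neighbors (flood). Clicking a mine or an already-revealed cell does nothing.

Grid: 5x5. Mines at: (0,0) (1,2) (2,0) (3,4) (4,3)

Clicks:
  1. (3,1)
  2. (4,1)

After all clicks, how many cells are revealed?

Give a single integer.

Answer: 6

Derivation:
Click 1 (3,1) count=1: revealed 1 new [(3,1)] -> total=1
Click 2 (4,1) count=0: revealed 5 new [(3,0) (3,2) (4,0) (4,1) (4,2)] -> total=6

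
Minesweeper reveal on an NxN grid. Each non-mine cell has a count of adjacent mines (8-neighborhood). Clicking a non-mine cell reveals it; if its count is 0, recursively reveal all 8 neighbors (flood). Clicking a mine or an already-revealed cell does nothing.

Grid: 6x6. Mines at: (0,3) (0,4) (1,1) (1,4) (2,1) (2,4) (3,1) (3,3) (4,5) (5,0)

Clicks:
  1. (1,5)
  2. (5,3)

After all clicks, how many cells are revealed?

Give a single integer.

Click 1 (1,5) count=3: revealed 1 new [(1,5)] -> total=1
Click 2 (5,3) count=0: revealed 8 new [(4,1) (4,2) (4,3) (4,4) (5,1) (5,2) (5,3) (5,4)] -> total=9

Answer: 9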